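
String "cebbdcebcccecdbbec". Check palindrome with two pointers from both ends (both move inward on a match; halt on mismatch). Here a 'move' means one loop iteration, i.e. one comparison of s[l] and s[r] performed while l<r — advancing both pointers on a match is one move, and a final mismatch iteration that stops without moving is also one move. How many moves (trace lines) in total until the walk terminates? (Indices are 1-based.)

8 moves

[1,18] 'c'=='c' → l++,r--
[2,17] 'e'=='e' → l++,r--
[3,16] 'b'=='b' → l++,r--
[4,15] 'b'=='b' → l++,r--
[5,14] 'd'=='d' → l++,r--
[6,13] 'c'=='c' → l++,r--
[7,12] 'e'=='e' → l++,r--
[8,11] 'b'!='c' → stop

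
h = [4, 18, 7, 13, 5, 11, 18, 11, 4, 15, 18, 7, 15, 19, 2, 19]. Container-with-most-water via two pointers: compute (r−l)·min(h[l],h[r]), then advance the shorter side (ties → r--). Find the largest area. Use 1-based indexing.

[1,16] min(4,19)*15=60 best=60 * → l++
[2,16] min(18,19)*14=252 best=252 * → l++
[3,16] min(7,19)*13=91 best=252 → l++
[4,16] min(13,19)*12=156 best=252 → l++
[5,16] min(5,19)*11=55 best=252 → l++
[6,16] min(11,19)*10=110 best=252 → l++
[7,16] min(18,19)*9=162 best=252 → l++
[8,16] min(11,19)*8=88 best=252 → l++
[9,16] min(4,19)*7=28 best=252 → l++
[10,16] min(15,19)*6=90 best=252 → l++
[11,16] min(18,19)*5=90 best=252 → l++
[12,16] min(7,19)*4=28 best=252 → l++
[13,16] min(15,19)*3=45 best=252 → l++
[14,16] min(19,19)*2=38 best=252 → r--
[14,15] min(19,2)*1=2 best=252 → r--

max area = 252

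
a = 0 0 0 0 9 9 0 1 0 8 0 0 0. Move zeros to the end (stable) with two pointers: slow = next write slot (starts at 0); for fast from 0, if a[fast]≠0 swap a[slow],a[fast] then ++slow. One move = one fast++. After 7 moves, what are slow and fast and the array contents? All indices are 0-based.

slow=2, fast=7, a=[9, 9, 0, 0, 0, 0, 0, 1, 0, 8, 0, 0, 0]

slow=0 fast=0: a[fast]=0, fast++
slow=0 fast=1: a[fast]=0, fast++
slow=0 fast=2: a[fast]=0, fast++
slow=0 fast=3: a[fast]=0, fast++
slow=0 fast=4: a[fast]=9≠0 swap→a[0]=9, slow++,fast++
slow=1 fast=5: a[fast]=9≠0 swap→a[1]=9, slow++,fast++
slow=2 fast=6: a[fast]=0, fast++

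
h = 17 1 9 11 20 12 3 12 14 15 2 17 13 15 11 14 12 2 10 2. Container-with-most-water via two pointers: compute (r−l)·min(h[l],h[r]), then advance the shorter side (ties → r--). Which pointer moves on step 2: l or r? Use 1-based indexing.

r

[1,20] min(17,2)*19=38 best=38 * → r--
[1,19] min(17,10)*18=180 best=180 * → r--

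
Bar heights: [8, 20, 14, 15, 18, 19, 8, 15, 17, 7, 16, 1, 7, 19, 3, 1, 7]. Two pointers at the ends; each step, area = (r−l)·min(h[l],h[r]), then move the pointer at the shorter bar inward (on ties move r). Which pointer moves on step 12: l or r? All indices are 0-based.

r

[0,16] min(8,7)*16=112 best=112 * → r--
[0,15] min(8,1)*15=15 best=112 → r--
[0,14] min(8,3)*14=42 best=112 → r--
[0,13] min(8,19)*13=104 best=112 → l++
[1,13] min(20,19)*12=228 best=228 * → r--
[1,12] min(20,7)*11=77 best=228 → r--
[1,11] min(20,1)*10=10 best=228 → r--
[1,10] min(20,16)*9=144 best=228 → r--
[1,9] min(20,7)*8=56 best=228 → r--
[1,8] min(20,17)*7=119 best=228 → r--
[1,7] min(20,15)*6=90 best=228 → r--
[1,6] min(20,8)*5=40 best=228 → r--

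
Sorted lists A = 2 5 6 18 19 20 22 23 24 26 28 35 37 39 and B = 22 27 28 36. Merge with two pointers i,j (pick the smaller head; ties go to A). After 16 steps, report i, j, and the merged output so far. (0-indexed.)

[i=0,j=0] A[i]=2<=B[j]=22 take 2 → i++
[i=1,j=0] A[i]=5<=B[j]=22 take 5 → i++
[i=2,j=0] A[i]=6<=B[j]=22 take 6 → i++
[i=3,j=0] A[i]=18<=B[j]=22 take 18 → i++
[i=4,j=0] A[i]=19<=B[j]=22 take 19 → i++
[i=5,j=0] A[i]=20<=B[j]=22 take 20 → i++
[i=6,j=0] A[i]=22<=B[j]=22 take 22 → i++
[i=7,j=0] A[i]=23>B[j]=22 take 22 → j++
[i=7,j=1] A[i]=23<=B[j]=27 take 23 → i++
[i=8,j=1] A[i]=24<=B[j]=27 take 24 → i++
[i=9,j=1] A[i]=26<=B[j]=27 take 26 → i++
[i=10,j=1] A[i]=28>B[j]=27 take 27 → j++
[i=10,j=2] A[i]=28<=B[j]=28 take 28 → i++
[i=11,j=2] A[i]=35>B[j]=28 take 28 → j++
[i=11,j=3] A[i]=35<=B[j]=36 take 35 → i++
[i=12,j=3] A[i]=37>B[j]=36 take 36 → j++

i=12, j=4, merged so far=[2, 5, 6, 18, 19, 20, 22, 22, 23, 24, 26, 27, 28, 28, 35, 36]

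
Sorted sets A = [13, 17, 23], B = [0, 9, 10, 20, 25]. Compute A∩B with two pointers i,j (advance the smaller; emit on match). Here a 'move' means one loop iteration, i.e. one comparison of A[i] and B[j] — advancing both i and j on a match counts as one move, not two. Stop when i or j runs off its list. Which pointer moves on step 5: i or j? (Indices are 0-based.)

i

[i=0,j=0] 13>0 → j++
[i=0,j=1] 13>9 → j++
[i=0,j=2] 13>10 → j++
[i=0,j=3] 13<20 → i++
[i=1,j=3] 17<20 → i++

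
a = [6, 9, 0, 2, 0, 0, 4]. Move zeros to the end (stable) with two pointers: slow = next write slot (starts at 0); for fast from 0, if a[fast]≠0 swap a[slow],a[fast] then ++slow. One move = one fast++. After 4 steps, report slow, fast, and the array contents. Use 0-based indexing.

slow=0 fast=0: a[fast]=6≠0 swap→a[0]=6, slow++,fast++
slow=1 fast=1: a[fast]=9≠0 swap→a[1]=9, slow++,fast++
slow=2 fast=2: a[fast]=0, fast++
slow=2 fast=3: a[fast]=2≠0 swap→a[2]=2, slow++,fast++

slow=3, fast=4, a=[6, 9, 2, 0, 0, 0, 4]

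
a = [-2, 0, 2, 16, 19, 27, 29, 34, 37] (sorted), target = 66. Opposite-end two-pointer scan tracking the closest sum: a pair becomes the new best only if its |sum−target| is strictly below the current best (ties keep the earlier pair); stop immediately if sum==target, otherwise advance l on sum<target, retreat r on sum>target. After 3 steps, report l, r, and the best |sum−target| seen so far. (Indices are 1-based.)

l=4, r=9, best |Δ|=27

[1,9] -2+37=35 d=31 * → l++
[2,9] 0+37=37 d=29 * → l++
[3,9] 2+37=39 d=27 * → l++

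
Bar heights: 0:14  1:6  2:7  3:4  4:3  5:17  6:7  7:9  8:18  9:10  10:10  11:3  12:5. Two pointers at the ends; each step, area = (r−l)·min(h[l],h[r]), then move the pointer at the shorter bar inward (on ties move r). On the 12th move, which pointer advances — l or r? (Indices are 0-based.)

l

l=0 r=12: min(14,5)*12=60 best=60 *, r--
l=0 r=11: min(14,3)*11=33 best=60, r--
l=0 r=10: min(14,10)*10=100 best=100 *, r--
l=0 r=9: min(14,10)*9=90 best=100, r--
l=0 r=8: min(14,18)*8=112 best=112 *, l++
l=1 r=8: min(6,18)*7=42 best=112, l++
l=2 r=8: min(7,18)*6=42 best=112, l++
l=3 r=8: min(4,18)*5=20 best=112, l++
l=4 r=8: min(3,18)*4=12 best=112, l++
l=5 r=8: min(17,18)*3=51 best=112, l++
l=6 r=8: min(7,18)*2=14 best=112, l++
l=7 r=8: min(9,18)*1=9 best=112, l++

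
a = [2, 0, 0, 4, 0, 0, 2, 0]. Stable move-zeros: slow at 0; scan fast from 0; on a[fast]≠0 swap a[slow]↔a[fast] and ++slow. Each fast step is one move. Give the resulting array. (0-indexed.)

slow=0 fast=0: a[fast]=2≠0 swap→a[0]=2, slow++,fast++
slow=1 fast=1: a[fast]=0, fast++
slow=1 fast=2: a[fast]=0, fast++
slow=1 fast=3: a[fast]=4≠0 swap→a[1]=4, slow++,fast++
slow=2 fast=4: a[fast]=0, fast++
slow=2 fast=5: a[fast]=0, fast++
slow=2 fast=6: a[fast]=2≠0 swap→a[2]=2, slow++,fast++
slow=3 fast=7: a[fast]=0, fast++

[2, 4, 2, 0, 0, 0, 0, 0]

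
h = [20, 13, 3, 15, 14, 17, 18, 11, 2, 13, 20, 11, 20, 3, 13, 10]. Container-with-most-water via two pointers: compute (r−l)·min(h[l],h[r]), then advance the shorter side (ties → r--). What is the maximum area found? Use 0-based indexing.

l=0 r=15: min(20,10)*15=150 best=150 *, r--
l=0 r=14: min(20,13)*14=182 best=182 *, r--
l=0 r=13: min(20,3)*13=39 best=182, r--
l=0 r=12: min(20,20)*12=240 best=240 *, r--
l=0 r=11: min(20,11)*11=121 best=240, r--
l=0 r=10: min(20,20)*10=200 best=240, r--
l=0 r=9: min(20,13)*9=117 best=240, r--
l=0 r=8: min(20,2)*8=16 best=240, r--
l=0 r=7: min(20,11)*7=77 best=240, r--
l=0 r=6: min(20,18)*6=108 best=240, r--
l=0 r=5: min(20,17)*5=85 best=240, r--
l=0 r=4: min(20,14)*4=56 best=240, r--
l=0 r=3: min(20,15)*3=45 best=240, r--
l=0 r=2: min(20,3)*2=6 best=240, r--
l=0 r=1: min(20,13)*1=13 best=240, r--

max area = 240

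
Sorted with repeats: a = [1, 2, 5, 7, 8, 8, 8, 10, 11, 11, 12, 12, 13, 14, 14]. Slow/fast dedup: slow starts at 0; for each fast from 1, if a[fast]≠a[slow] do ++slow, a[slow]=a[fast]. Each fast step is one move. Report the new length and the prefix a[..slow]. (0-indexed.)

slow=0 fast=1: a[fast]=2≠a[slow]=1 write a[1]=2, slow++,fast++
slow=1 fast=2: a[fast]=5≠a[slow]=2 write a[2]=5, slow++,fast++
slow=2 fast=3: a[fast]=7≠a[slow]=5 write a[3]=7, slow++,fast++
slow=3 fast=4: a[fast]=8≠a[slow]=7 write a[4]=8, slow++,fast++
slow=4 fast=5: a[fast]=8=a[slow] dup, fast++
slow=4 fast=6: a[fast]=8=a[slow] dup, fast++
slow=4 fast=7: a[fast]=10≠a[slow]=8 write a[5]=10, slow++,fast++
slow=5 fast=8: a[fast]=11≠a[slow]=10 write a[6]=11, slow++,fast++
slow=6 fast=9: a[fast]=11=a[slow] dup, fast++
slow=6 fast=10: a[fast]=12≠a[slow]=11 write a[7]=12, slow++,fast++
slow=7 fast=11: a[fast]=12=a[slow] dup, fast++
slow=7 fast=12: a[fast]=13≠a[slow]=12 write a[8]=13, slow++,fast++
slow=8 fast=13: a[fast]=14≠a[slow]=13 write a[9]=14, slow++,fast++
slow=9 fast=14: a[fast]=14=a[slow] dup, fast++

length 10; prefix = [1, 2, 5, 7, 8, 10, 11, 12, 13, 14]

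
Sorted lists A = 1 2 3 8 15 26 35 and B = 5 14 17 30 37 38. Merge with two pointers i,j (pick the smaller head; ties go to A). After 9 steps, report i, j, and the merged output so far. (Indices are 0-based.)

[i=0,j=0] A[i]=1<=B[j]=5 take 1 → i++
[i=1,j=0] A[i]=2<=B[j]=5 take 2 → i++
[i=2,j=0] A[i]=3<=B[j]=5 take 3 → i++
[i=3,j=0] A[i]=8>B[j]=5 take 5 → j++
[i=3,j=1] A[i]=8<=B[j]=14 take 8 → i++
[i=4,j=1] A[i]=15>B[j]=14 take 14 → j++
[i=4,j=2] A[i]=15<=B[j]=17 take 15 → i++
[i=5,j=2] A[i]=26>B[j]=17 take 17 → j++
[i=5,j=3] A[i]=26<=B[j]=30 take 26 → i++

i=6, j=3, merged so far=[1, 2, 3, 5, 8, 14, 15, 17, 26]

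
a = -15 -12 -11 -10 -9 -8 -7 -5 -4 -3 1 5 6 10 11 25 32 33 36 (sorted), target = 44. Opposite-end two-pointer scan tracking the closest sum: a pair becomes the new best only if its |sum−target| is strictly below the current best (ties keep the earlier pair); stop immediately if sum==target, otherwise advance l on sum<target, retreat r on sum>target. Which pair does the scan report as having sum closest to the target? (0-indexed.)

[0,18] -15+36=21 d=23 * → l++
[1,18] -12+36=24 d=20 * → l++
[2,18] -11+36=25 d=19 * → l++
[3,18] -10+36=26 d=18 * → l++
[4,18] -9+36=27 d=17 * → l++
[5,18] -8+36=28 d=16 * → l++
[6,18] -7+36=29 d=15 * → l++
[7,18] -5+36=31 d=13 * → l++
[8,18] -4+36=32 d=12 * → l++
[9,18] -3+36=33 d=11 * → l++
[10,18] 1+36=37 d=7 * → l++
[11,18] 5+36=41 d=3 * → l++
[12,18] 6+36=42 d=2 * → l++
[13,18] 10+36=46 d=2 → r--
[13,17] 10+33=43 d=1 * → l++
[14,17] 11+33=44 d=0 * → stop

pair (11, 33) with sum 44 (|Δ|=0)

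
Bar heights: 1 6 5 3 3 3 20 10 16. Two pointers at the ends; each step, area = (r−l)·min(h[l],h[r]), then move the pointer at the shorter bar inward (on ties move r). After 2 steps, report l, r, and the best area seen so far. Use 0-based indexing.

[0,8] min(1,16)*8=8 best=8 * → l++
[1,8] min(6,16)*7=42 best=42 * → l++

l=2, r=8, best area=42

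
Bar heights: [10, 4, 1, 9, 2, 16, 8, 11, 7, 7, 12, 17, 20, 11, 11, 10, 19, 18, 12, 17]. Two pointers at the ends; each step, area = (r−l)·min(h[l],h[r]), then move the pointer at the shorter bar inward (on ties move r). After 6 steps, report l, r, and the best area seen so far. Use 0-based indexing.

[0,19] min(10,17)*19=190 best=190 * → l++
[1,19] min(4,17)*18=72 best=190 → l++
[2,19] min(1,17)*17=17 best=190 → l++
[3,19] min(9,17)*16=144 best=190 → l++
[4,19] min(2,17)*15=30 best=190 → l++
[5,19] min(16,17)*14=224 best=224 * → l++

l=6, r=19, best area=224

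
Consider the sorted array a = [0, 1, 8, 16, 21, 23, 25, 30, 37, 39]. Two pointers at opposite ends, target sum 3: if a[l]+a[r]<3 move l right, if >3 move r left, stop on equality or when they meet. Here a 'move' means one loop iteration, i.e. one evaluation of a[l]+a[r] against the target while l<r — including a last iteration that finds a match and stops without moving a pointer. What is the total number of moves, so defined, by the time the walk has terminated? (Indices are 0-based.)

[0,9] 0+39=39 >3 → r--
[0,8] 0+37=37 >3 → r--
[0,7] 0+30=30 >3 → r--
[0,6] 0+25=25 >3 → r--
[0,5] 0+23=23 >3 → r--
[0,4] 0+21=21 >3 → r--
[0,3] 0+16=16 >3 → r--
[0,2] 0+8=8 >3 → r--
[0,1] 0+1=1 <3 → l++

9 moves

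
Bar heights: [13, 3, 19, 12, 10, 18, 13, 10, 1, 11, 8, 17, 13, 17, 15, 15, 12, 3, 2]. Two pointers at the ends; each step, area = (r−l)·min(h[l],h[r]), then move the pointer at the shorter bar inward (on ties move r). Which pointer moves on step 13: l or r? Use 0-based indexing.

[0,18] min(13,2)*18=36 best=36 * → r--
[0,17] min(13,3)*17=51 best=51 * → r--
[0,16] min(13,12)*16=192 best=192 * → r--
[0,15] min(13,15)*15=195 best=195 * → l++
[1,15] min(3,15)*14=42 best=195 → l++
[2,15] min(19,15)*13=195 best=195 → r--
[2,14] min(19,15)*12=180 best=195 → r--
[2,13] min(19,17)*11=187 best=195 → r--
[2,12] min(19,13)*10=130 best=195 → r--
[2,11] min(19,17)*9=153 best=195 → r--
[2,10] min(19,8)*8=64 best=195 → r--
[2,9] min(19,11)*7=77 best=195 → r--
[2,8] min(19,1)*6=6 best=195 → r--

r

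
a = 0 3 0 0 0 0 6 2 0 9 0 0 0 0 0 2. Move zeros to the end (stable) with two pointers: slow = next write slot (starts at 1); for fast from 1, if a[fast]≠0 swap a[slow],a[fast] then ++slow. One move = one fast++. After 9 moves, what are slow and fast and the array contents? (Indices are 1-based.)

slow=4, fast=10, a=[3, 6, 2, 0, 0, 0, 0, 0, 0, 9, 0, 0, 0, 0, 0, 2]

slow=1 fast=1: a[fast]=0, fast++
slow=1 fast=2: a[fast]=3≠0 swap→a[1]=3, slow++,fast++
slow=2 fast=3: a[fast]=0, fast++
slow=2 fast=4: a[fast]=0, fast++
slow=2 fast=5: a[fast]=0, fast++
slow=2 fast=6: a[fast]=0, fast++
slow=2 fast=7: a[fast]=6≠0 swap→a[2]=6, slow++,fast++
slow=3 fast=8: a[fast]=2≠0 swap→a[3]=2, slow++,fast++
slow=4 fast=9: a[fast]=0, fast++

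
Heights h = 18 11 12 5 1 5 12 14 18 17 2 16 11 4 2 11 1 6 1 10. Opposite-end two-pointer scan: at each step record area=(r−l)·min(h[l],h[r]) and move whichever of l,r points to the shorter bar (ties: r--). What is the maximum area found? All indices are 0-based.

[0,19] min(18,10)*19=190 best=190 * → r--
[0,18] min(18,1)*18=18 best=190 → r--
[0,17] min(18,6)*17=102 best=190 → r--
[0,16] min(18,1)*16=16 best=190 → r--
[0,15] min(18,11)*15=165 best=190 → r--
[0,14] min(18,2)*14=28 best=190 → r--
[0,13] min(18,4)*13=52 best=190 → r--
[0,12] min(18,11)*12=132 best=190 → r--
[0,11] min(18,16)*11=176 best=190 → r--
[0,10] min(18,2)*10=20 best=190 → r--
[0,9] min(18,17)*9=153 best=190 → r--
[0,8] min(18,18)*8=144 best=190 → r--
[0,7] min(18,14)*7=98 best=190 → r--
[0,6] min(18,12)*6=72 best=190 → r--
[0,5] min(18,5)*5=25 best=190 → r--
[0,4] min(18,1)*4=4 best=190 → r--
[0,3] min(18,5)*3=15 best=190 → r--
[0,2] min(18,12)*2=24 best=190 → r--
[0,1] min(18,11)*1=11 best=190 → r--

max area = 190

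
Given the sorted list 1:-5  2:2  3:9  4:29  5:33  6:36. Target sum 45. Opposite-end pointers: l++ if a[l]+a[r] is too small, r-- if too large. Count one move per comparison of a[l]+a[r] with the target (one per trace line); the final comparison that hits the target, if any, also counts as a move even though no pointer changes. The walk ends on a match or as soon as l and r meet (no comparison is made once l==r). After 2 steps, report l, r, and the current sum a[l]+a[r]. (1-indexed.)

l=1 r=6: -5+36=31 <45, l++
l=2 r=6: 2+36=38 <45, l++

l=3, r=6, sum=45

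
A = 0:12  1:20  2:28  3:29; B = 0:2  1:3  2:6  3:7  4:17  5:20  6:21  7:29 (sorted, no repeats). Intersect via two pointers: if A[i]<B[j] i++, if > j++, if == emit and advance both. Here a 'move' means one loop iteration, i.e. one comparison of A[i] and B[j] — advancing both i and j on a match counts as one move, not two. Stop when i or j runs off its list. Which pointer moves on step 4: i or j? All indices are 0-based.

j

[i=0,j=0] 12>2 → j++
[i=0,j=1] 12>3 → j++
[i=0,j=2] 12>6 → j++
[i=0,j=3] 12>7 → j++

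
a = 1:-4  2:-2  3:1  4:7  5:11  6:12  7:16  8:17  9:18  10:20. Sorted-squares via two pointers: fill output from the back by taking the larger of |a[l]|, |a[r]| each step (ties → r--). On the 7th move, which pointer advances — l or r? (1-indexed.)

l=1 r=10: |-4|<=|20| out[10]=400, r--
l=1 r=9: |-4|<=|18| out[9]=324, r--
l=1 r=8: |-4|<=|17| out[8]=289, r--
l=1 r=7: |-4|<=|16| out[7]=256, r--
l=1 r=6: |-4|<=|12| out[6]=144, r--
l=1 r=5: |-4|<=|11| out[5]=121, r--
l=1 r=4: |-4|<=|7| out[4]=49, r--

r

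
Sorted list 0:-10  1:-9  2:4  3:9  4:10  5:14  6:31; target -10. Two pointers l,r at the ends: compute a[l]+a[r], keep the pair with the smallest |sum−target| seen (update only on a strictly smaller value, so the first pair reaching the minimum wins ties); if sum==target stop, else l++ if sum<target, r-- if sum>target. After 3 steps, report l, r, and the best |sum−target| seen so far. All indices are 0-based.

l=0, r=3, best |Δ|=10

[0,6] -10+31=21 d=31 * → r--
[0,5] -10+14=4 d=14 * → r--
[0,4] -10+10=0 d=10 * → r--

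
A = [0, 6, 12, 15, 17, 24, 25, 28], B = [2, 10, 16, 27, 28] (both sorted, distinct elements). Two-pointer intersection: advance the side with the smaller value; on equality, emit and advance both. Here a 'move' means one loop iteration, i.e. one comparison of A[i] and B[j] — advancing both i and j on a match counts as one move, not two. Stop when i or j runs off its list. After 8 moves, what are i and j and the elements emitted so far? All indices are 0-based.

[i=0,j=0] 0<2 → i++
[i=1,j=0] 6>2 → j++
[i=1,j=1] 6<10 → i++
[i=2,j=1] 12>10 → j++
[i=2,j=2] 12<16 → i++
[i=3,j=2] 15<16 → i++
[i=4,j=2] 17>16 → j++
[i=4,j=3] 17<27 → i++

i=5, j=3, emitted=[]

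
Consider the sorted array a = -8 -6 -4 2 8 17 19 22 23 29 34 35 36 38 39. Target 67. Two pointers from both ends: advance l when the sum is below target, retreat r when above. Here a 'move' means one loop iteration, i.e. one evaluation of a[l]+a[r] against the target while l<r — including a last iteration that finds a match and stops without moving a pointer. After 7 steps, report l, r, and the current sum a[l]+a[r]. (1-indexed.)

[1,15] -8+39=31 <67 → l++
[2,15] -6+39=33 <67 → l++
[3,15] -4+39=35 <67 → l++
[4,15] 2+39=41 <67 → l++
[5,15] 8+39=47 <67 → l++
[6,15] 17+39=56 <67 → l++
[7,15] 19+39=58 <67 → l++

l=8, r=15, sum=61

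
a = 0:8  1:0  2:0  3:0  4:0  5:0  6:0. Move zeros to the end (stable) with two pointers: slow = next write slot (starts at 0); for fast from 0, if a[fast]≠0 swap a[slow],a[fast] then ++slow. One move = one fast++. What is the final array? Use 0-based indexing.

[8, 0, 0, 0, 0, 0, 0]

(s=0,f=0) a[fast]=8≠0 swap→a[0]=8 → slow++,fast++
(s=1,f=1) a[fast]=0 → fast++
(s=1,f=2) a[fast]=0 → fast++
(s=1,f=3) a[fast]=0 → fast++
(s=1,f=4) a[fast]=0 → fast++
(s=1,f=5) a[fast]=0 → fast++
(s=1,f=6) a[fast]=0 → fast++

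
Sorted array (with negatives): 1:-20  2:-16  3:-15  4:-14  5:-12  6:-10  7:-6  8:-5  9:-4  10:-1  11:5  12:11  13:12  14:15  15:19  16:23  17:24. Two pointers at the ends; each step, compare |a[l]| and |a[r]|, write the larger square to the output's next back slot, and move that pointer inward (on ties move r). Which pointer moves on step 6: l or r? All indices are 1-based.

r

[1,17] |-20|<=|24| out[17]=576 → r--
[1,16] |-20|<=|23| out[16]=529 → r--
[1,15] |-20|>|19| out[15]=400 → l++
[2,15] |-16|<=|19| out[14]=361 → r--
[2,14] |-16|>|15| out[13]=256 → l++
[3,14] |-15|<=|15| out[12]=225 → r--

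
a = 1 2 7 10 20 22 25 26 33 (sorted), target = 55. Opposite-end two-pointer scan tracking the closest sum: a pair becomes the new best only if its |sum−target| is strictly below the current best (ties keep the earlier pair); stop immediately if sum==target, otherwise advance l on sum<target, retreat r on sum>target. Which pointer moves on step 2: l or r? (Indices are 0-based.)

l

[0,8] 1+33=34 d=21 * → l++
[1,8] 2+33=35 d=20 * → l++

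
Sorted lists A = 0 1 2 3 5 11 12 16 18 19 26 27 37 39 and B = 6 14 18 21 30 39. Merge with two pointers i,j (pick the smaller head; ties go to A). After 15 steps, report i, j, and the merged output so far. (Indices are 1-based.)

i=1 j=1: A[i]=0<=B[j]=6 take 0, i++
i=2 j=1: A[i]=1<=B[j]=6 take 1, i++
i=3 j=1: A[i]=2<=B[j]=6 take 2, i++
i=4 j=1: A[i]=3<=B[j]=6 take 3, i++
i=5 j=1: A[i]=5<=B[j]=6 take 5, i++
i=6 j=1: A[i]=11>B[j]=6 take 6, j++
i=6 j=2: A[i]=11<=B[j]=14 take 11, i++
i=7 j=2: A[i]=12<=B[j]=14 take 12, i++
i=8 j=2: A[i]=16>B[j]=14 take 14, j++
i=8 j=3: A[i]=16<=B[j]=18 take 16, i++
i=9 j=3: A[i]=18<=B[j]=18 take 18, i++
i=10 j=3: A[i]=19>B[j]=18 take 18, j++
i=10 j=4: A[i]=19<=B[j]=21 take 19, i++
i=11 j=4: A[i]=26>B[j]=21 take 21, j++
i=11 j=5: A[i]=26<=B[j]=30 take 26, i++

i=12, j=5, merged so far=[0, 1, 2, 3, 5, 6, 11, 12, 14, 16, 18, 18, 19, 21, 26]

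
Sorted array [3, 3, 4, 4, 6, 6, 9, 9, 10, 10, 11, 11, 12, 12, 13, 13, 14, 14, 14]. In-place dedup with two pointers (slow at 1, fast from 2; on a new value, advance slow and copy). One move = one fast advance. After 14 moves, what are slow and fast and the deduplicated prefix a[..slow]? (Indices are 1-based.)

slow=8, fast=16, prefix=[3, 4, 6, 9, 10, 11, 12, 13]

slow=1 fast=2: a[fast]=3=a[slow] dup, fast++
slow=1 fast=3: a[fast]=4≠a[slow]=3 write a[2]=4, slow++,fast++
slow=2 fast=4: a[fast]=4=a[slow] dup, fast++
slow=2 fast=5: a[fast]=6≠a[slow]=4 write a[3]=6, slow++,fast++
slow=3 fast=6: a[fast]=6=a[slow] dup, fast++
slow=3 fast=7: a[fast]=9≠a[slow]=6 write a[4]=9, slow++,fast++
slow=4 fast=8: a[fast]=9=a[slow] dup, fast++
slow=4 fast=9: a[fast]=10≠a[slow]=9 write a[5]=10, slow++,fast++
slow=5 fast=10: a[fast]=10=a[slow] dup, fast++
slow=5 fast=11: a[fast]=11≠a[slow]=10 write a[6]=11, slow++,fast++
slow=6 fast=12: a[fast]=11=a[slow] dup, fast++
slow=6 fast=13: a[fast]=12≠a[slow]=11 write a[7]=12, slow++,fast++
slow=7 fast=14: a[fast]=12=a[slow] dup, fast++
slow=7 fast=15: a[fast]=13≠a[slow]=12 write a[8]=13, slow++,fast++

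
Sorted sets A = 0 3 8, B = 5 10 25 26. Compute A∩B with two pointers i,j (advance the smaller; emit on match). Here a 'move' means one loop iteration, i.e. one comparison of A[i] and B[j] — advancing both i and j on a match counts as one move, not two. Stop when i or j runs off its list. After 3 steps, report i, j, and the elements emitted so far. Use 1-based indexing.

i=3, j=2, emitted=[]

i=1 j=1: 0<5, i++
i=2 j=1: 3<5, i++
i=3 j=1: 8>5, j++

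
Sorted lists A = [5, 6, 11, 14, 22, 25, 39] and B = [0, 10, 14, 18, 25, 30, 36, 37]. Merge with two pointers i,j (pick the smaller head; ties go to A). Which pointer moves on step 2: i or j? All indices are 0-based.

i

i=0 j=0: A[i]=5>B[j]=0 take 0, j++
i=0 j=1: A[i]=5<=B[j]=10 take 5, i++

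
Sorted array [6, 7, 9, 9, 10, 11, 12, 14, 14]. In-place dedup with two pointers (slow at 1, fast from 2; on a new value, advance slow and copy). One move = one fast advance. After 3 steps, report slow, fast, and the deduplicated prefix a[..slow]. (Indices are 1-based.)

slow=3, fast=5, prefix=[6, 7, 9]

slow=1 fast=2: a[fast]=7≠a[slow]=6 write a[2]=7, slow++,fast++
slow=2 fast=3: a[fast]=9≠a[slow]=7 write a[3]=9, slow++,fast++
slow=3 fast=4: a[fast]=9=a[slow] dup, fast++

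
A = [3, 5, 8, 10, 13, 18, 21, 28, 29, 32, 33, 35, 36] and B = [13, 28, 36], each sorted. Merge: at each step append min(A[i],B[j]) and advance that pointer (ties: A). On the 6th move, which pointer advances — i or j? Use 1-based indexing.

[i=1,j=1] A[i]=3<=B[j]=13 take 3 → i++
[i=2,j=1] A[i]=5<=B[j]=13 take 5 → i++
[i=3,j=1] A[i]=8<=B[j]=13 take 8 → i++
[i=4,j=1] A[i]=10<=B[j]=13 take 10 → i++
[i=5,j=1] A[i]=13<=B[j]=13 take 13 → i++
[i=6,j=1] A[i]=18>B[j]=13 take 13 → j++

j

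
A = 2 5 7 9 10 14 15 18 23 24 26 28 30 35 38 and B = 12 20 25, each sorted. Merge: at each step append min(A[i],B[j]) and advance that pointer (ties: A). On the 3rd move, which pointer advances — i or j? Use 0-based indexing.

i=0 j=0: A[i]=2<=B[j]=12 take 2, i++
i=1 j=0: A[i]=5<=B[j]=12 take 5, i++
i=2 j=0: A[i]=7<=B[j]=12 take 7, i++

i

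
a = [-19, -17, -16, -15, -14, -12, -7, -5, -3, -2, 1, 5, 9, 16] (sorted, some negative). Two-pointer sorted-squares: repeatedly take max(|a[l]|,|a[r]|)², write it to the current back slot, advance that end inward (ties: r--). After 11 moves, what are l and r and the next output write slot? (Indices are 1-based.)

[1,14] |-19|>|16| out[14]=361 → l++
[2,14] |-17|>|16| out[13]=289 → l++
[3,14] |-16|<=|16| out[12]=256 → r--
[3,13] |-16|>|9| out[11]=256 → l++
[4,13] |-15|>|9| out[10]=225 → l++
[5,13] |-14|>|9| out[9]=196 → l++
[6,13] |-12|>|9| out[8]=144 → l++
[7,13] |-7|<=|9| out[7]=81 → r--
[7,12] |-7|>|5| out[6]=49 → l++
[8,12] |-5|<=|5| out[5]=25 → r--
[8,11] |-5|>|1| out[4]=25 → l++

l=9, r=11, next write slot=3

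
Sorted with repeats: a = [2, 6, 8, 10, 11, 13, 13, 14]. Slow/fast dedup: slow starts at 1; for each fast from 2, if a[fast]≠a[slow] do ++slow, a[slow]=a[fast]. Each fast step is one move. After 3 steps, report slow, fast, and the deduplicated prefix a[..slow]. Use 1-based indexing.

slow=4, fast=5, prefix=[2, 6, 8, 10]

(s=1,f=2) a[fast]=6≠a[slow]=2 write a[2]=6 → slow++,fast++
(s=2,f=3) a[fast]=8≠a[slow]=6 write a[3]=8 → slow++,fast++
(s=3,f=4) a[fast]=10≠a[slow]=8 write a[4]=10 → slow++,fast++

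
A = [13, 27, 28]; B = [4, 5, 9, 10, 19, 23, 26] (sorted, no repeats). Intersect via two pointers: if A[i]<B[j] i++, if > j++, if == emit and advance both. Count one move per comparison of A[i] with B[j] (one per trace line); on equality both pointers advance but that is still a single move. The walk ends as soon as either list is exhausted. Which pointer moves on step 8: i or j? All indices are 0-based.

i=0 j=0: 13>4, j++
i=0 j=1: 13>5, j++
i=0 j=2: 13>9, j++
i=0 j=3: 13>10, j++
i=0 j=4: 13<19, i++
i=1 j=4: 27>19, j++
i=1 j=5: 27>23, j++
i=1 j=6: 27>26, j++

j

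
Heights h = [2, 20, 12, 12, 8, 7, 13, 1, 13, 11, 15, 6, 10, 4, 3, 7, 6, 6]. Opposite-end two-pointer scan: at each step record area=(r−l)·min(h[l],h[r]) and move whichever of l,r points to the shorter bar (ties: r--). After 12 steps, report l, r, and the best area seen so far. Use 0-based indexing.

l=1, r=6, best area=135

l=0 r=17: min(2,6)*17=34 best=34 *, l++
l=1 r=17: min(20,6)*16=96 best=96 *, r--
l=1 r=16: min(20,6)*15=90 best=96, r--
l=1 r=15: min(20,7)*14=98 best=98 *, r--
l=1 r=14: min(20,3)*13=39 best=98, r--
l=1 r=13: min(20,4)*12=48 best=98, r--
l=1 r=12: min(20,10)*11=110 best=110 *, r--
l=1 r=11: min(20,6)*10=60 best=110, r--
l=1 r=10: min(20,15)*9=135 best=135 *, r--
l=1 r=9: min(20,11)*8=88 best=135, r--
l=1 r=8: min(20,13)*7=91 best=135, r--
l=1 r=7: min(20,1)*6=6 best=135, r--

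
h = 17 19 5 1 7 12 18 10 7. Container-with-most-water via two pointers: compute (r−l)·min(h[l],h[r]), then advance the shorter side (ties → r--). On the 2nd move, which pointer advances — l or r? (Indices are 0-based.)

r

l=0 r=8: min(17,7)*8=56 best=56 *, r--
l=0 r=7: min(17,10)*7=70 best=70 *, r--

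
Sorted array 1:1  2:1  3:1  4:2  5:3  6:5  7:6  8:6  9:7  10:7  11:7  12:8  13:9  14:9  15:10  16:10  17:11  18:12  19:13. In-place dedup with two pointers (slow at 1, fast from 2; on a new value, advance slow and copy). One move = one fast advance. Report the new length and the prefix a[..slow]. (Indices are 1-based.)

length 12; prefix = [1, 2, 3, 5, 6, 7, 8, 9, 10, 11, 12, 13]

(s=1,f=2) a[fast]=1=a[slow] dup → fast++
(s=1,f=3) a[fast]=1=a[slow] dup → fast++
(s=1,f=4) a[fast]=2≠a[slow]=1 write a[2]=2 → slow++,fast++
(s=2,f=5) a[fast]=3≠a[slow]=2 write a[3]=3 → slow++,fast++
(s=3,f=6) a[fast]=5≠a[slow]=3 write a[4]=5 → slow++,fast++
(s=4,f=7) a[fast]=6≠a[slow]=5 write a[5]=6 → slow++,fast++
(s=5,f=8) a[fast]=6=a[slow] dup → fast++
(s=5,f=9) a[fast]=7≠a[slow]=6 write a[6]=7 → slow++,fast++
(s=6,f=10) a[fast]=7=a[slow] dup → fast++
(s=6,f=11) a[fast]=7=a[slow] dup → fast++
(s=6,f=12) a[fast]=8≠a[slow]=7 write a[7]=8 → slow++,fast++
(s=7,f=13) a[fast]=9≠a[slow]=8 write a[8]=9 → slow++,fast++
(s=8,f=14) a[fast]=9=a[slow] dup → fast++
(s=8,f=15) a[fast]=10≠a[slow]=9 write a[9]=10 → slow++,fast++
(s=9,f=16) a[fast]=10=a[slow] dup → fast++
(s=9,f=17) a[fast]=11≠a[slow]=10 write a[10]=11 → slow++,fast++
(s=10,f=18) a[fast]=12≠a[slow]=11 write a[11]=12 → slow++,fast++
(s=11,f=19) a[fast]=13≠a[slow]=12 write a[12]=13 → slow++,fast++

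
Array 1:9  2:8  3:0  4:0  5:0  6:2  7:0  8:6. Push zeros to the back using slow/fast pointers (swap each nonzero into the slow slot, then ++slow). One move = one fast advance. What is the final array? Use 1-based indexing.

[9, 8, 2, 6, 0, 0, 0, 0]

(s=1,f=1) a[fast]=9≠0 swap→a[1]=9 → slow++,fast++
(s=2,f=2) a[fast]=8≠0 swap→a[2]=8 → slow++,fast++
(s=3,f=3) a[fast]=0 → fast++
(s=3,f=4) a[fast]=0 → fast++
(s=3,f=5) a[fast]=0 → fast++
(s=3,f=6) a[fast]=2≠0 swap→a[3]=2 → slow++,fast++
(s=4,f=7) a[fast]=0 → fast++
(s=4,f=8) a[fast]=6≠0 swap→a[4]=6 → slow++,fast++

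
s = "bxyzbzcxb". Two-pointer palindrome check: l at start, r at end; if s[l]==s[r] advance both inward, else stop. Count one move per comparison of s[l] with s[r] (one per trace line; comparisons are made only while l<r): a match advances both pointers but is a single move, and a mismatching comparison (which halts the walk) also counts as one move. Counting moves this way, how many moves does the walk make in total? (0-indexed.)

[0,8] 'b'=='b' → l++,r--
[1,7] 'x'=='x' → l++,r--
[2,6] 'y'!='c' → stop

3 moves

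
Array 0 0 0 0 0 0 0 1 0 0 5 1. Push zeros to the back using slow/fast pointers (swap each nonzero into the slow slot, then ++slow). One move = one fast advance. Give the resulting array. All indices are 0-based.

[1, 5, 1, 0, 0, 0, 0, 0, 0, 0, 0, 0]

slow=0 fast=0: a[fast]=0, fast++
slow=0 fast=1: a[fast]=0, fast++
slow=0 fast=2: a[fast]=0, fast++
slow=0 fast=3: a[fast]=0, fast++
slow=0 fast=4: a[fast]=0, fast++
slow=0 fast=5: a[fast]=0, fast++
slow=0 fast=6: a[fast]=0, fast++
slow=0 fast=7: a[fast]=1≠0 swap→a[0]=1, slow++,fast++
slow=1 fast=8: a[fast]=0, fast++
slow=1 fast=9: a[fast]=0, fast++
slow=1 fast=10: a[fast]=5≠0 swap→a[1]=5, slow++,fast++
slow=2 fast=11: a[fast]=1≠0 swap→a[2]=1, slow++,fast++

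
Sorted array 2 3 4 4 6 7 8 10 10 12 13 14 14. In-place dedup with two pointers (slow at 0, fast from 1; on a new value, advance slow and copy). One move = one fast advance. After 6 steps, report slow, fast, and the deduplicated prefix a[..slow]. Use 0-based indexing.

slow=0 fast=1: a[fast]=3≠a[slow]=2 write a[1]=3, slow++,fast++
slow=1 fast=2: a[fast]=4≠a[slow]=3 write a[2]=4, slow++,fast++
slow=2 fast=3: a[fast]=4=a[slow] dup, fast++
slow=2 fast=4: a[fast]=6≠a[slow]=4 write a[3]=6, slow++,fast++
slow=3 fast=5: a[fast]=7≠a[slow]=6 write a[4]=7, slow++,fast++
slow=4 fast=6: a[fast]=8≠a[slow]=7 write a[5]=8, slow++,fast++

slow=5, fast=7, prefix=[2, 3, 4, 6, 7, 8]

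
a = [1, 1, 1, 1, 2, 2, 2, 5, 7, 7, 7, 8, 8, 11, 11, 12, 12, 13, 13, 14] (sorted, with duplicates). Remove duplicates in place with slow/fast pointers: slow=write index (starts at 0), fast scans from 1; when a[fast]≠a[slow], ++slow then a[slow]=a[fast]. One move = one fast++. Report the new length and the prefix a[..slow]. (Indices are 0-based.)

slow=0 fast=1: a[fast]=1=a[slow] dup, fast++
slow=0 fast=2: a[fast]=1=a[slow] dup, fast++
slow=0 fast=3: a[fast]=1=a[slow] dup, fast++
slow=0 fast=4: a[fast]=2≠a[slow]=1 write a[1]=2, slow++,fast++
slow=1 fast=5: a[fast]=2=a[slow] dup, fast++
slow=1 fast=6: a[fast]=2=a[slow] dup, fast++
slow=1 fast=7: a[fast]=5≠a[slow]=2 write a[2]=5, slow++,fast++
slow=2 fast=8: a[fast]=7≠a[slow]=5 write a[3]=7, slow++,fast++
slow=3 fast=9: a[fast]=7=a[slow] dup, fast++
slow=3 fast=10: a[fast]=7=a[slow] dup, fast++
slow=3 fast=11: a[fast]=8≠a[slow]=7 write a[4]=8, slow++,fast++
slow=4 fast=12: a[fast]=8=a[slow] dup, fast++
slow=4 fast=13: a[fast]=11≠a[slow]=8 write a[5]=11, slow++,fast++
slow=5 fast=14: a[fast]=11=a[slow] dup, fast++
slow=5 fast=15: a[fast]=12≠a[slow]=11 write a[6]=12, slow++,fast++
slow=6 fast=16: a[fast]=12=a[slow] dup, fast++
slow=6 fast=17: a[fast]=13≠a[slow]=12 write a[7]=13, slow++,fast++
slow=7 fast=18: a[fast]=13=a[slow] dup, fast++
slow=7 fast=19: a[fast]=14≠a[slow]=13 write a[8]=14, slow++,fast++

length 9; prefix = [1, 2, 5, 7, 8, 11, 12, 13, 14]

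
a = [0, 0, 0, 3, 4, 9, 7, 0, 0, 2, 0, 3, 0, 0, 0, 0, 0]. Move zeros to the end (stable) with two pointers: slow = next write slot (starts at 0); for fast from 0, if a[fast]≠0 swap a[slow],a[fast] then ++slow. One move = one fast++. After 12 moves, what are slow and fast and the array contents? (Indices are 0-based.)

slow=6, fast=12, a=[3, 4, 9, 7, 2, 3, 0, 0, 0, 0, 0, 0, 0, 0, 0, 0, 0]

(s=0,f=0) a[fast]=0 → fast++
(s=0,f=1) a[fast]=0 → fast++
(s=0,f=2) a[fast]=0 → fast++
(s=0,f=3) a[fast]=3≠0 swap→a[0]=3 → slow++,fast++
(s=1,f=4) a[fast]=4≠0 swap→a[1]=4 → slow++,fast++
(s=2,f=5) a[fast]=9≠0 swap→a[2]=9 → slow++,fast++
(s=3,f=6) a[fast]=7≠0 swap→a[3]=7 → slow++,fast++
(s=4,f=7) a[fast]=0 → fast++
(s=4,f=8) a[fast]=0 → fast++
(s=4,f=9) a[fast]=2≠0 swap→a[4]=2 → slow++,fast++
(s=5,f=10) a[fast]=0 → fast++
(s=5,f=11) a[fast]=3≠0 swap→a[5]=3 → slow++,fast++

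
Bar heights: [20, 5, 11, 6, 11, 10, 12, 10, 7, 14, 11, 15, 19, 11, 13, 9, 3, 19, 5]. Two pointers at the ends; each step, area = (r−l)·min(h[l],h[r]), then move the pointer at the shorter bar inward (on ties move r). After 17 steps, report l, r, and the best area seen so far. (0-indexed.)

[0,18] min(20,5)*18=90 best=90 * → r--
[0,17] min(20,19)*17=323 best=323 * → r--
[0,16] min(20,3)*16=48 best=323 → r--
[0,15] min(20,9)*15=135 best=323 → r--
[0,14] min(20,13)*14=182 best=323 → r--
[0,13] min(20,11)*13=143 best=323 → r--
[0,12] min(20,19)*12=228 best=323 → r--
[0,11] min(20,15)*11=165 best=323 → r--
[0,10] min(20,11)*10=110 best=323 → r--
[0,9] min(20,14)*9=126 best=323 → r--
[0,8] min(20,7)*8=56 best=323 → r--
[0,7] min(20,10)*7=70 best=323 → r--
[0,6] min(20,12)*6=72 best=323 → r--
[0,5] min(20,10)*5=50 best=323 → r--
[0,4] min(20,11)*4=44 best=323 → r--
[0,3] min(20,6)*3=18 best=323 → r--
[0,2] min(20,11)*2=22 best=323 → r--

l=0, r=1, best area=323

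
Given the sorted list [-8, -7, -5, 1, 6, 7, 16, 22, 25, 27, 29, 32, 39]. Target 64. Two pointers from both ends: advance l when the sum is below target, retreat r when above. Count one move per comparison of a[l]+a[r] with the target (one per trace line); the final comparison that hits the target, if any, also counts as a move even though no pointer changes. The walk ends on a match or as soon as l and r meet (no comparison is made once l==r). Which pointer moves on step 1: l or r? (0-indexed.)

l

[0,12] -8+39=31 <64 → l++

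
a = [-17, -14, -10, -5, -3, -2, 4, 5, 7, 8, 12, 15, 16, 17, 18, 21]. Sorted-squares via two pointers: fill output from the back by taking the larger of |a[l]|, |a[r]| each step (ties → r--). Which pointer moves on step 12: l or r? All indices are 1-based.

[1,16] |-17|<=|21| out[16]=441 → r--
[1,15] |-17|<=|18| out[15]=324 → r--
[1,14] |-17|<=|17| out[14]=289 → r--
[1,13] |-17|>|16| out[13]=289 → l++
[2,13] |-14|<=|16| out[12]=256 → r--
[2,12] |-14|<=|15| out[11]=225 → r--
[2,11] |-14|>|12| out[10]=196 → l++
[3,11] |-10|<=|12| out[9]=144 → r--
[3,10] |-10|>|8| out[8]=100 → l++
[4,10] |-5|<=|8| out[7]=64 → r--
[4,9] |-5|<=|7| out[6]=49 → r--
[4,8] |-5|<=|5| out[5]=25 → r--

r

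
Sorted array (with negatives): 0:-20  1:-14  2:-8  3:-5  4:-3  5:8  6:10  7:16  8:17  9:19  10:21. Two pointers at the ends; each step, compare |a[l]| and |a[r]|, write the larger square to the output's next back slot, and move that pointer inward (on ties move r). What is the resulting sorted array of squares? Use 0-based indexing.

l=0 r=10: |-20|<=|21| out[10]=441, r--
l=0 r=9: |-20|>|19| out[9]=400, l++
l=1 r=9: |-14|<=|19| out[8]=361, r--
l=1 r=8: |-14|<=|17| out[7]=289, r--
l=1 r=7: |-14|<=|16| out[6]=256, r--
l=1 r=6: |-14|>|10| out[5]=196, l++
l=2 r=6: |-8|<=|10| out[4]=100, r--
l=2 r=5: |-8|<=|8| out[3]=64, r--
l=2 r=4: |-8|>|-3| out[2]=64, l++
l=3 r=4: |-5|>|-3| out[1]=25, l++
l=4 r=4: |-3|<=|-3| out[0]=9, r--

[9, 25, 64, 64, 100, 196, 256, 289, 361, 400, 441]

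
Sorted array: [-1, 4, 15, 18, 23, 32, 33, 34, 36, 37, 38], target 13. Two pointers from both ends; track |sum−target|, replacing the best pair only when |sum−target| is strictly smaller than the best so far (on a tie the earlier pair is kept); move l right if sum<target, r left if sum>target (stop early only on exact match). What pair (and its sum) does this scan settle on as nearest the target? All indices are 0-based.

[0,10] -1+38=37 d=24 * → r--
[0,9] -1+37=36 d=23 * → r--
[0,8] -1+36=35 d=22 * → r--
[0,7] -1+34=33 d=20 * → r--
[0,6] -1+33=32 d=19 * → r--
[0,5] -1+32=31 d=18 * → r--
[0,4] -1+23=22 d=9 * → r--
[0,3] -1+18=17 d=4 * → r--
[0,2] -1+15=14 d=1 * → r--
[0,1] -1+4=3 d=10 → l++

pair (-1, 15) with sum 14 (|Δ|=1)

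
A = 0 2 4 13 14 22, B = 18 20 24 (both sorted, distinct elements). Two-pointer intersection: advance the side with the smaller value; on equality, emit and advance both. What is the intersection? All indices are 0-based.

i=0 j=0: 0<18, i++
i=1 j=0: 2<18, i++
i=2 j=0: 4<18, i++
i=3 j=0: 13<18, i++
i=4 j=0: 14<18, i++
i=5 j=0: 22>18, j++
i=5 j=1: 22>20, j++
i=5 j=2: 22<24, i++

intersection = []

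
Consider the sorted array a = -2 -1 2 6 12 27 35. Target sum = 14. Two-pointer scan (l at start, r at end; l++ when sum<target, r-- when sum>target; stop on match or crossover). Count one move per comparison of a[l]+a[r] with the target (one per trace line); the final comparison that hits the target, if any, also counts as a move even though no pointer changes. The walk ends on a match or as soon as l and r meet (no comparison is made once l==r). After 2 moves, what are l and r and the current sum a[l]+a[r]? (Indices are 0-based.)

[0,6] -2+35=33 >14 → r--
[0,5] -2+27=25 >14 → r--

l=0, r=4, sum=10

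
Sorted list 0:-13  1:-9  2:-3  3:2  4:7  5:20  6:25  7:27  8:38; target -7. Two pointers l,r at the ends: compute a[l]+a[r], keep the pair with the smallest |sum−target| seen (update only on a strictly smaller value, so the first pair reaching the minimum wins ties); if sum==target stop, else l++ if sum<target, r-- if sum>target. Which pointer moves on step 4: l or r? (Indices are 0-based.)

r

[0,8] -13+38=25 d=32 * → r--
[0,7] -13+27=14 d=21 * → r--
[0,6] -13+25=12 d=19 * → r--
[0,5] -13+20=7 d=14 * → r--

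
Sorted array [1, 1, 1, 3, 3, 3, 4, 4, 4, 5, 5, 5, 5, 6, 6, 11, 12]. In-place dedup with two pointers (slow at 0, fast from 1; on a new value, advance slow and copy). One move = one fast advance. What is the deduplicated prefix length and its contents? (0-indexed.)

length 7; prefix = [1, 3, 4, 5, 6, 11, 12]

(s=0,f=1) a[fast]=1=a[slow] dup → fast++
(s=0,f=2) a[fast]=1=a[slow] dup → fast++
(s=0,f=3) a[fast]=3≠a[slow]=1 write a[1]=3 → slow++,fast++
(s=1,f=4) a[fast]=3=a[slow] dup → fast++
(s=1,f=5) a[fast]=3=a[slow] dup → fast++
(s=1,f=6) a[fast]=4≠a[slow]=3 write a[2]=4 → slow++,fast++
(s=2,f=7) a[fast]=4=a[slow] dup → fast++
(s=2,f=8) a[fast]=4=a[slow] dup → fast++
(s=2,f=9) a[fast]=5≠a[slow]=4 write a[3]=5 → slow++,fast++
(s=3,f=10) a[fast]=5=a[slow] dup → fast++
(s=3,f=11) a[fast]=5=a[slow] dup → fast++
(s=3,f=12) a[fast]=5=a[slow] dup → fast++
(s=3,f=13) a[fast]=6≠a[slow]=5 write a[4]=6 → slow++,fast++
(s=4,f=14) a[fast]=6=a[slow] dup → fast++
(s=4,f=15) a[fast]=11≠a[slow]=6 write a[5]=11 → slow++,fast++
(s=5,f=16) a[fast]=12≠a[slow]=11 write a[6]=12 → slow++,fast++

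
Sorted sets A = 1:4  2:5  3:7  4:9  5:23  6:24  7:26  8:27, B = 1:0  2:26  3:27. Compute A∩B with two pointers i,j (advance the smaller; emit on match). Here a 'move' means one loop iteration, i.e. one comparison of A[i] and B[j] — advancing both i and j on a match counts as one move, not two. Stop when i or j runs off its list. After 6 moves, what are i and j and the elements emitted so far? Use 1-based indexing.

i=6, j=2, emitted=[]

i=1 j=1: 4>0, j++
i=1 j=2: 4<26, i++
i=2 j=2: 5<26, i++
i=3 j=2: 7<26, i++
i=4 j=2: 9<26, i++
i=5 j=2: 23<26, i++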